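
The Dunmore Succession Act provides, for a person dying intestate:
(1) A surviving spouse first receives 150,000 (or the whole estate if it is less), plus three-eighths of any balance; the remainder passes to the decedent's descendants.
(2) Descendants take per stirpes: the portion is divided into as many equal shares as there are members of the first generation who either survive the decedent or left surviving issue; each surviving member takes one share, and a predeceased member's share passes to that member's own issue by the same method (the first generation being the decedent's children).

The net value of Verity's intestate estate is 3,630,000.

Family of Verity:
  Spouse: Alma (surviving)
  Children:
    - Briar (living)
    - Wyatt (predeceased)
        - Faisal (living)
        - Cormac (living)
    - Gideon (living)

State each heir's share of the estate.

Alma: 1,455,000; Briar: 725,000; Faisal: 362,500; Cormac: 362,500; Gideon: 725,000

Alma first takes 150,000, leaving a balance of 3,480,000. Alma then takes three-eighths of the balance (1,305,000), for a total of 1,455,000. The remaining 2,175,000 passes to the descendants.
The descendants' portion (2,175,000) is divided into 3 shares of 725,000: Briar and Gideon each take 725,000; Wyatt's 725,000 share passes to Wyatt's issue.
Wyatt's share (725,000) is divided into 2 shares of 362,500: Faisal and Cormac each take 362,500.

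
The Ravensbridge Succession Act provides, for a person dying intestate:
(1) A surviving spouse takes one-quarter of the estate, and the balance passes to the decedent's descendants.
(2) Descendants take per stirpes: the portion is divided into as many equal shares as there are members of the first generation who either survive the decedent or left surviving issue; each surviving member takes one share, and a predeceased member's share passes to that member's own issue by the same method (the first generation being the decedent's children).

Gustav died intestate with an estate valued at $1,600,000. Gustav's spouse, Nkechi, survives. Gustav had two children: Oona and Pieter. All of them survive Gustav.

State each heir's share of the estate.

Nkechi takes one-quarter of $1,600,000 = $400,000. The remaining $1,200,000 passes to the descendants.
The descendants' portion ($1,200,000) is divided into 2 shares of $600,000: Oona and Pieter each take $600,000.

Nkechi: $400,000; Oona: $600,000; Pieter: $600,000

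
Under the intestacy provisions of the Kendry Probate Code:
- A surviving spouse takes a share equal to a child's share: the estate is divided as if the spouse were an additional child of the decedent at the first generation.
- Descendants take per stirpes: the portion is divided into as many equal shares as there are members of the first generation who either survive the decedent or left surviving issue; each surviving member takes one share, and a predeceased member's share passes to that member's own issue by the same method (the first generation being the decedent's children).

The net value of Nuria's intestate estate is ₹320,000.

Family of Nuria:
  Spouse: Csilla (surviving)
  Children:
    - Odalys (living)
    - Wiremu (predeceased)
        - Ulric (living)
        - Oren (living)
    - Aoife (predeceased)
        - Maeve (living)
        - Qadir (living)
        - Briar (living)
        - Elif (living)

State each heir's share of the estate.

The spouse counts as an additional share at the children's level, so there are 4 primary shares of ₹80,000. Csilla takes one such share (₹80,000).
The children's combined portion (₹240,000) is divided into 3 shares of ₹80,000: Odalys takes ₹80,000; Wiremu's ₹80,000 share passes to Wiremu's issue; Aoife's ₹80,000 share passes to Aoife's issue.
Wiremu's share (₹80,000) is divided into 2 shares of ₹40,000: Ulric and Oren each take ₹40,000.
Aoife's share (₹80,000) is divided into 4 shares of ₹20,000: Maeve, Qadir, Briar, and Elif each take ₹20,000.

Csilla: ₹80,000; Odalys: ₹80,000; Ulric: ₹40,000; Oren: ₹40,000; Maeve: ₹20,000; Qadir: ₹20,000; Briar: ₹20,000; Elif: ₹20,000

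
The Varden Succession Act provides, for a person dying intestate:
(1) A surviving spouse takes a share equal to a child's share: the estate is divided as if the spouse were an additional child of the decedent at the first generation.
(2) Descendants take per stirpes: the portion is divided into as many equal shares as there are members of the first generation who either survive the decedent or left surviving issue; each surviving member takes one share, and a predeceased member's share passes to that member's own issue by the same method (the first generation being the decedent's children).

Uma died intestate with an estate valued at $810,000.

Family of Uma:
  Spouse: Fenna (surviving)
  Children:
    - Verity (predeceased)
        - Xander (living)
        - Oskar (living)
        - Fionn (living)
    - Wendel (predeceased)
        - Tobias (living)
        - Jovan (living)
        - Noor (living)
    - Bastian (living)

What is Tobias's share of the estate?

Tobias receives $67,500.

The spouse counts as an additional share at the children's level, so there are 4 primary shares of $202,500. Fenna takes one such share ($202,500).
The children's combined portion ($607,500) is divided into 3 shares of $202,500: Bastian takes $202,500; Verity's $202,500 share passes to Verity's issue; Wendel's $202,500 share passes to Wendel's issue.
Verity's share ($202,500) is divided into 3 shares of $67,500: Xander, Oskar, and Fionn each take $67,500.
Wendel's share ($202,500) is divided into 3 shares of $67,500: Tobias, Jovan, and Noor each take $67,500.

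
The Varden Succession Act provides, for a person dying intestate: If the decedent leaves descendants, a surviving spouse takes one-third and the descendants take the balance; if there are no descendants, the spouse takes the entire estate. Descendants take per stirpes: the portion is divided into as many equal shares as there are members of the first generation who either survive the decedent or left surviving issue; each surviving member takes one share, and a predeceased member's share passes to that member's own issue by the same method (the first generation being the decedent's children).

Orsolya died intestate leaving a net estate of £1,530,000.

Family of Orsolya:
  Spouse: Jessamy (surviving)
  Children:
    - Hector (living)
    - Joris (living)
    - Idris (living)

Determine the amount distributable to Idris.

Jessamy takes one-third of £1,530,000 = £510,000. The remaining £1,020,000 passes to the descendants.
The descendants' portion (£1,020,000) is divided into 3 shares of £340,000: Hector, Joris, and Idris each take £340,000.

Idris receives £340,000.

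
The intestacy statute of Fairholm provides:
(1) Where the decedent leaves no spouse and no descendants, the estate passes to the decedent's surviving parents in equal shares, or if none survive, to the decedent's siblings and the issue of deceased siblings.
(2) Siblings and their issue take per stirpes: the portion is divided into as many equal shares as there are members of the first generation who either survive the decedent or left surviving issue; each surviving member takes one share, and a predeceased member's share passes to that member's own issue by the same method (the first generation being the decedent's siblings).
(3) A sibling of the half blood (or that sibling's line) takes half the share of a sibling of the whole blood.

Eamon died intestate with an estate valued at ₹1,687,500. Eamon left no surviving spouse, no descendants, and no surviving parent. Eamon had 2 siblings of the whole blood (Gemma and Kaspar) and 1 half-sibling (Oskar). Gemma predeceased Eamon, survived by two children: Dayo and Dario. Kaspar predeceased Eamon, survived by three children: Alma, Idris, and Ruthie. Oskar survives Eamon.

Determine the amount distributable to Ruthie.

The entire ₹1,687,500 passes to the siblings and their issue.
Counting each half-blood sibling's line as half a unit, there are 5/2 units in ₹1,687,500, so one unit is ₹675,000. Whole-blood lines (Gemma and Kaspar) take ₹675,000 each; half-blood lines (Oskar) take ₹337,500 each.
Gemma's share (₹675,000) is divided into 2 shares of ₹337,500: Dayo and Dario each take ₹337,500.
Kaspar's share (₹675,000) is divided into 3 shares of ₹225,000: Alma, Idris, and Ruthie each take ₹225,000.

Ruthie receives ₹225,000.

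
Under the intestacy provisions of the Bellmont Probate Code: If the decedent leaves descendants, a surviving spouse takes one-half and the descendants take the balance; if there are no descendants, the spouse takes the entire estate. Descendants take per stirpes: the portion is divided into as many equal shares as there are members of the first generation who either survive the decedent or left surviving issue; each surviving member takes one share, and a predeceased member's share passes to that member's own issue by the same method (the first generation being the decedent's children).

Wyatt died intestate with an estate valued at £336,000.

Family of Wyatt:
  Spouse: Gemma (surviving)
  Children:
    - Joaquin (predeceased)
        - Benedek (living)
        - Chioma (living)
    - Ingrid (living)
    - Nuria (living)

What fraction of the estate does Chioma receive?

Chioma receives 1/12 of the estate.

Gemma takes one-half of £336,000 = £168,000. The remaining £168,000 passes to the descendants.
The descendants' portion (£168,000) is divided into 3 shares of £56,000: Ingrid and Nuria each take £56,000; Joaquin's £56,000 share passes to Joaquin's issue.
Joaquin's share (£56,000) is divided into 2 shares of £28,000: Benedek and Chioma each take £28,000.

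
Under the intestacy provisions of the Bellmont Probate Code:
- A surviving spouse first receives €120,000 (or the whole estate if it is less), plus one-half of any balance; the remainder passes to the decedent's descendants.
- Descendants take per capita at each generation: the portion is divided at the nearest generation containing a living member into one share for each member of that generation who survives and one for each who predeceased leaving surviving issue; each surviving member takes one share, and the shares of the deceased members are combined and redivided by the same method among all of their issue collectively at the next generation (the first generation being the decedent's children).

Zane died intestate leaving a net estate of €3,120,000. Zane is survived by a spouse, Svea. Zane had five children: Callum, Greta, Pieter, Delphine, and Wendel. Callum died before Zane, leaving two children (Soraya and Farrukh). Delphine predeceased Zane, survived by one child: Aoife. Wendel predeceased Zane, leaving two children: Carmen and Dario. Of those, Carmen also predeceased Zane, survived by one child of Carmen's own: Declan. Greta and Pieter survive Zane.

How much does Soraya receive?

Soraya receives €180,000.

Svea first takes €120,000, leaving a balance of €3,000,000. Svea then takes one-half of the balance (€1,500,000), for a total of €1,620,000. The remaining €1,500,000 passes to the descendants.
The descendants' portion (€1,500,000) is divided at the children's generation into 5 shares of €300,000. Greta and Pieter each take €300,000. The 3 shares of the deceased (Callum, Delphine, and Wendel) are combined into a pool of €900,000.
That pool (€900,000) is divided at the grandchildren's generation into 5 shares of €180,000. Soraya, Farrukh, Aoife, and Dario each take €180,000. The remaining share for the deceased Carmen (€180,000) is carried to the next generation.
That pool (€180,000) passes entirely to Declan, the sole taker at the great-grandchildren's generation.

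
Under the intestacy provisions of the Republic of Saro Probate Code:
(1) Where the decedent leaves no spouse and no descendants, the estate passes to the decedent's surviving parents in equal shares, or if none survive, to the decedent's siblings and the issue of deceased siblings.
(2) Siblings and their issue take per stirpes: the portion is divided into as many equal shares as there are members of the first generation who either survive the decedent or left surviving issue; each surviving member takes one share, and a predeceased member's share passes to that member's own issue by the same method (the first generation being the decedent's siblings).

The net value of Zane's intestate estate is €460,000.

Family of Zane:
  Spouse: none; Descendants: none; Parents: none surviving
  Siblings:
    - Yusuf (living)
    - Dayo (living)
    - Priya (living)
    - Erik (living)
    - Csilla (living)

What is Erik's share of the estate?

Erik receives €92,000.

The entire €460,000 passes to the siblings and their issue.
That amount (€460,000) is divided into 5 shares of €92,000: Yusuf, Dayo, Priya, Erik, and Csilla each take €92,000.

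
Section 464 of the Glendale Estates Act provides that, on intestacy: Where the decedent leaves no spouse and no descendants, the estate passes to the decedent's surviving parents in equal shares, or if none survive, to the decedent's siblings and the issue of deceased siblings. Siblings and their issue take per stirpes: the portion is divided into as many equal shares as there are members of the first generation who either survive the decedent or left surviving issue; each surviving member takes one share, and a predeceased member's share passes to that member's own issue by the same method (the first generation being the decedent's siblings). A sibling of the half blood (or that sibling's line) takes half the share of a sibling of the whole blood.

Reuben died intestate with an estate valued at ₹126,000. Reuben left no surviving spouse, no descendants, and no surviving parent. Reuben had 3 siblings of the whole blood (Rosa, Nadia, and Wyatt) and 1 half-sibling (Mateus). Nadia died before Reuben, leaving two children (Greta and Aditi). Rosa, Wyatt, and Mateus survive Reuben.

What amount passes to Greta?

The entire ₹126,000 passes to the siblings and their issue.
Counting each half-blood sibling's line as half a unit, there are 7/2 units in ₹126,000, so one unit is ₹36,000. Whole-blood lines (Rosa, Nadia, and Wyatt) take ₹36,000 each; half-blood lines (Mateus) take ₹18,000 each.
Nadia's share (₹36,000) is divided into 2 shares of ₹18,000: Greta and Aditi each take ₹18,000.

Greta receives ₹18,000.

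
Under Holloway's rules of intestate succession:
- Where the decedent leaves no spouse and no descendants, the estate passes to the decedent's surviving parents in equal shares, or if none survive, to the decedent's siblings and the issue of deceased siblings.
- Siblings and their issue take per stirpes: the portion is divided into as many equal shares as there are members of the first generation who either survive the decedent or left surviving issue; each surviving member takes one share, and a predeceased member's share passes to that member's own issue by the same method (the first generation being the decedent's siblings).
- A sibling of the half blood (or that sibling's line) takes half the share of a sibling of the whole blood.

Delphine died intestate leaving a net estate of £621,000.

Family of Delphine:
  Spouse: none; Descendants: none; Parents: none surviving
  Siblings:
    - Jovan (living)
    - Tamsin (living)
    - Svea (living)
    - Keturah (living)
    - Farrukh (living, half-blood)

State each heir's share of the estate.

The entire £621,000 passes to the siblings and their issue.
Counting each half-blood sibling's line as half a unit, there are 9/2 units in £621,000, so one unit is £138,000. Whole-blood lines (Jovan, Tamsin, Svea, and Keturah) take £138,000 each; half-blood lines (Farrukh) take £69,000 each.

Jovan: £138,000; Tamsin: £138,000; Svea: £138,000; Keturah: £138,000; Farrukh: £69,000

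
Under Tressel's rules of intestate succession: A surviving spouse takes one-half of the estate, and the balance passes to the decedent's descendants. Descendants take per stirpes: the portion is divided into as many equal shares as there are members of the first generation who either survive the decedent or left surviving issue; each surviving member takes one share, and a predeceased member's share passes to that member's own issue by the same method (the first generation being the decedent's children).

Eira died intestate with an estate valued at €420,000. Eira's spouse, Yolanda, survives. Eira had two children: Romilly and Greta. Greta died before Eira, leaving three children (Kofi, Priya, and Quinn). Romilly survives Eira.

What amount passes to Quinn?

Yolanda takes one-half of €420,000 = €210,000. The remaining €210,000 passes to the descendants.
The descendants' portion (€210,000) is divided into 2 shares of €105,000: Romilly takes €105,000; Greta's €105,000 share passes to Greta's issue.
Greta's share (€105,000) is divided into 3 shares of €35,000: Kofi, Priya, and Quinn each take €35,000.

Quinn receives €35,000.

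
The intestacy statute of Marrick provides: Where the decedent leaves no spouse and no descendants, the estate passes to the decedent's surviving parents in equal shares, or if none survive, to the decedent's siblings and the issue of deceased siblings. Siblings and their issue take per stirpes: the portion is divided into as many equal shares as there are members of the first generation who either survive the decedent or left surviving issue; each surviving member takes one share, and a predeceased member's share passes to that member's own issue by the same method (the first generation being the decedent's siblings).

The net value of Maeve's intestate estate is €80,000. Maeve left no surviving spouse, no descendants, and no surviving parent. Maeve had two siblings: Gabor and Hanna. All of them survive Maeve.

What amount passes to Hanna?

Hanna receives €40,000.

The entire €80,000 passes to the siblings and their issue.
That amount (€80,000) is divided into 2 shares of €40,000: Gabor and Hanna each take €40,000.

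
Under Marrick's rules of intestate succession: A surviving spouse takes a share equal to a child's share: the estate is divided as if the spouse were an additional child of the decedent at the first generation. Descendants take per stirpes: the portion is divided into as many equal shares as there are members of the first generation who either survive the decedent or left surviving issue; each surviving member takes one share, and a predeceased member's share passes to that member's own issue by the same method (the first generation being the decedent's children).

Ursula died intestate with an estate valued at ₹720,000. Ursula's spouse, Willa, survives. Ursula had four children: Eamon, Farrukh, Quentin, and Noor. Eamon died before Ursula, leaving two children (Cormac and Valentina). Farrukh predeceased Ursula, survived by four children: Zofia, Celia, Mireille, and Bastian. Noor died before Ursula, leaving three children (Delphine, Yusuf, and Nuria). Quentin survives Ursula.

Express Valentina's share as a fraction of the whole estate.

Valentina receives 1/10 of the estate.

The spouse counts as an additional share at the children's level, so there are 5 primary shares of ₹144,000. Willa takes one such share (₹144,000).
The children's combined portion (₹576,000) is divided into 4 shares of ₹144,000: Quentin takes ₹144,000; Eamon's ₹144,000 share passes to Eamon's issue; Farrukh's ₹144,000 share passes to Farrukh's issue; Noor's ₹144,000 share passes to Noor's issue.
Eamon's share (₹144,000) is divided into 2 shares of ₹72,000: Cormac and Valentina each take ₹72,000.
Farrukh's share (₹144,000) is divided into 4 shares of ₹36,000: Zofia, Celia, Mireille, and Bastian each take ₹36,000.
Noor's share (₹144,000) is divided into 3 shares of ₹48,000: Delphine, Yusuf, and Nuria each take ₹48,000.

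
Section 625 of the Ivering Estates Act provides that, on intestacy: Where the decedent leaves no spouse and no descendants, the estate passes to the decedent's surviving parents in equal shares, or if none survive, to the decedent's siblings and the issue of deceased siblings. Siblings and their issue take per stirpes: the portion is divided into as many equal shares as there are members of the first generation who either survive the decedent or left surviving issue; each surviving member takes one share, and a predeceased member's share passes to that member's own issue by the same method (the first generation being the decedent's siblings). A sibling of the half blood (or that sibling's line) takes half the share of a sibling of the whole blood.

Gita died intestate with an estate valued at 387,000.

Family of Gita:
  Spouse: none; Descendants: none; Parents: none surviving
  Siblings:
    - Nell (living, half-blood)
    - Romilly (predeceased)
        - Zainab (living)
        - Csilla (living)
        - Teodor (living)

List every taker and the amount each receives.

The entire 387,000 passes to the siblings and their issue.
Counting each half-blood sibling's line as half a unit, there are 3/2 units in 387,000, so one unit is 258,000. Whole-blood lines (Romilly) take 258,000 each; half-blood lines (Nell) take 129,000 each.
Romilly's share (258,000) is divided into 3 shares of 86,000: Zainab, Csilla, and Teodor each take 86,000.

Nell: 129,000; Zainab: 86,000; Csilla: 86,000; Teodor: 86,000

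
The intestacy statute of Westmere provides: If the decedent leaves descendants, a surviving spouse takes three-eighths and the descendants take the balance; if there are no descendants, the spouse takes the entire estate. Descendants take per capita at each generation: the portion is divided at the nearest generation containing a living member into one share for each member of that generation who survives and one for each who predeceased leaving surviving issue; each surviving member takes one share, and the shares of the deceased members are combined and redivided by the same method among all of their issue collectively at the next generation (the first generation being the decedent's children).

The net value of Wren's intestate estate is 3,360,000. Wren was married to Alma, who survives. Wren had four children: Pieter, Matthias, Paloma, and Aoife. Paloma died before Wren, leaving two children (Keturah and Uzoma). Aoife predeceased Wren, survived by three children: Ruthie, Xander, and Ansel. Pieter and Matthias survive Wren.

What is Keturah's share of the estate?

Alma takes three-eighths of 3,360,000 = 1,260,000. The remaining 2,100,000 passes to the descendants.
The descendants' portion (2,100,000) is divided at the children's generation into 4 shares of 525,000. Pieter and Matthias each take 525,000. The 2 shares of the deceased (Paloma and Aoife) are combined into a pool of 1,050,000.
That pool (1,050,000) is divided at the grandchildren's generation equally among Keturah, Uzoma, Ruthie, Xander, and Ansel: 210,000 each.

Keturah receives 210,000.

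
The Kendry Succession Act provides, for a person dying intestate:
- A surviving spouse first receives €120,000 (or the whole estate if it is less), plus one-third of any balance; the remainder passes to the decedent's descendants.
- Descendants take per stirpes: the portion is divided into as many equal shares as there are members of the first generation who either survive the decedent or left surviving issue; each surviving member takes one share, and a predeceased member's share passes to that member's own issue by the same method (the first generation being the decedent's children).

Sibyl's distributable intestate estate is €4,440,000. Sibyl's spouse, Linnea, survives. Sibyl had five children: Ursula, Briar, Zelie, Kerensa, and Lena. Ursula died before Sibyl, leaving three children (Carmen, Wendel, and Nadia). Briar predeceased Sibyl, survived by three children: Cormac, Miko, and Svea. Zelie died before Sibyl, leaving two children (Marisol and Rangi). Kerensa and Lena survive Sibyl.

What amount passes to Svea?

Svea receives €192,000.

Linnea first takes €120,000, leaving a balance of €4,320,000. Linnea then takes one-third of the balance (€1,440,000), for a total of €1,560,000. The remaining €2,880,000 passes to the descendants.
The descendants' portion (€2,880,000) is divided into 5 shares of €576,000: Kerensa and Lena each take €576,000; Ursula's €576,000 share passes to Ursula's issue; Briar's €576,000 share passes to Briar's issue; Zelie's €576,000 share passes to Zelie's issue.
Ursula's share (€576,000) is divided into 3 shares of €192,000: Carmen, Wendel, and Nadia each take €192,000.
Briar's share (€576,000) is divided into 3 shares of €192,000: Cormac, Miko, and Svea each take €192,000.
Zelie's share (€576,000) is divided into 2 shares of €288,000: Marisol and Rangi each take €288,000.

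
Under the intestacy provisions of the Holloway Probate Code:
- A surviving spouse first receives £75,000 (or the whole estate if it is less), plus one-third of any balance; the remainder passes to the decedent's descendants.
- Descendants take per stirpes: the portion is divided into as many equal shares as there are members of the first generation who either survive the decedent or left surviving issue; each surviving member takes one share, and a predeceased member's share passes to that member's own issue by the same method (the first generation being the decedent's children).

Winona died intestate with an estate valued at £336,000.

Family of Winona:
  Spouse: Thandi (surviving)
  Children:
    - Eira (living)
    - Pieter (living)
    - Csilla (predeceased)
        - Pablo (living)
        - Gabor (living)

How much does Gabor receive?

Thandi first takes £75,000, leaving a balance of £261,000. Thandi then takes one-third of the balance (£87,000), for a total of £162,000. The remaining £174,000 passes to the descendants.
The descendants' portion (£174,000) is divided into 3 shares of £58,000: Eira and Pieter each take £58,000; Csilla's £58,000 share passes to Csilla's issue.
Csilla's share (£58,000) is divided into 2 shares of £29,000: Pablo and Gabor each take £29,000.

Gabor receives £29,000.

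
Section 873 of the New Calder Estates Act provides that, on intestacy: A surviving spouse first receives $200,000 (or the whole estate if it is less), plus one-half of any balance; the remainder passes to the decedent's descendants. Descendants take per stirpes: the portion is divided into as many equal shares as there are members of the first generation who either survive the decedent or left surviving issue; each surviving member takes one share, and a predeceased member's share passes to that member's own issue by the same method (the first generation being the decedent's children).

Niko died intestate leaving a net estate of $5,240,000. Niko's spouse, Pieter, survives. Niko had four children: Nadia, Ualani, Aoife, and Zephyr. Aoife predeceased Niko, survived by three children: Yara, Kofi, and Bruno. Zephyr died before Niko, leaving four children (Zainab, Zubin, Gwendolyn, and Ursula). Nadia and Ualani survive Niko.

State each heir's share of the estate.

Pieter first takes $200,000, leaving a balance of $5,040,000. Pieter then takes one-half of the balance ($2,520,000), for a total of $2,720,000. The remaining $2,520,000 passes to the descendants.
The descendants' portion ($2,520,000) is divided into 4 shares of $630,000: Nadia and Ualani each take $630,000; Aoife's $630,000 share passes to Aoife's issue; Zephyr's $630,000 share passes to Zephyr's issue.
Aoife's share ($630,000) is divided into 3 shares of $210,000: Yara, Kofi, and Bruno each take $210,000.
Zephyr's share ($630,000) is divided into 4 shares of $157,500: Zainab, Zubin, Gwendolyn, and Ursula each take $157,500.

Pieter: $2,720,000; Nadia: $630,000; Ualani: $630,000; Yara: $210,000; Kofi: $210,000; Bruno: $210,000; Zainab: $157,500; Zubin: $157,500; Gwendolyn: $157,500; Ursula: $157,500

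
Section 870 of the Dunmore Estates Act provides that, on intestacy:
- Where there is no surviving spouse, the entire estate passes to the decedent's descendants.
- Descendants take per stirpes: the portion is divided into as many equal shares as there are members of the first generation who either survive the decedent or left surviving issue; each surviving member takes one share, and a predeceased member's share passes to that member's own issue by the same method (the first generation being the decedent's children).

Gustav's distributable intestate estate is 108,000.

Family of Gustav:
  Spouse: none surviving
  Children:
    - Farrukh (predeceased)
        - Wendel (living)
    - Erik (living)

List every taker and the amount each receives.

Wendel: 54,000; Erik: 54,000

The entire 108,000 passes to the descendants.
That amount (108,000) is divided into 2 shares of 54,000: Erik takes 54,000; Farrukh's 54,000 share passes to Farrukh's issue.
Farrukh's share (54,000) passes entirely to Wendel.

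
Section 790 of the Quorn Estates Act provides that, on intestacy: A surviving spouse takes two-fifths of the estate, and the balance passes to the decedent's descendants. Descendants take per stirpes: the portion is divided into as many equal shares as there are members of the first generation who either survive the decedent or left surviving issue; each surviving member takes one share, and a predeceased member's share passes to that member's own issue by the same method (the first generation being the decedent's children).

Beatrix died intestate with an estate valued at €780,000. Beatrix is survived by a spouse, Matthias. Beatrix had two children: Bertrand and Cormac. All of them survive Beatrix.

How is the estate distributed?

Matthias takes two-fifths of €780,000 = €312,000. The remaining €468,000 passes to the descendants.
The descendants' portion (€468,000) is divided into 2 shares of €234,000: Bertrand and Cormac each take €234,000.

Matthias: €312,000; Bertrand: €234,000; Cormac: €234,000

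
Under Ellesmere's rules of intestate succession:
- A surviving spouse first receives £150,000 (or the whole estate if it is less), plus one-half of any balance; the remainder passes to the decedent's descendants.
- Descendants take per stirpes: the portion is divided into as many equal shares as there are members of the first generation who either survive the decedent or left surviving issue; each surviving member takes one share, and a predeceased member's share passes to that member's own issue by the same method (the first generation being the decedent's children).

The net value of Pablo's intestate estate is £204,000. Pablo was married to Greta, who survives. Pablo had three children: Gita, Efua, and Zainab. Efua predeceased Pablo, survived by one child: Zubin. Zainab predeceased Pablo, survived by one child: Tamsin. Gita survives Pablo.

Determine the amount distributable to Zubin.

Greta first takes £150,000, leaving a balance of £54,000. Greta then takes one-half of the balance (£27,000), for a total of £177,000. The remaining £27,000 passes to the descendants.
The descendants' portion (£27,000) is divided into 3 shares of £9,000: Gita takes £9,000; Efua's £9,000 share passes to Efua's issue; Zainab's £9,000 share passes to Zainab's issue.
Efua's share (£9,000) passes entirely to Zubin.
Zainab's share (£9,000) passes entirely to Tamsin.

Zubin receives £9,000.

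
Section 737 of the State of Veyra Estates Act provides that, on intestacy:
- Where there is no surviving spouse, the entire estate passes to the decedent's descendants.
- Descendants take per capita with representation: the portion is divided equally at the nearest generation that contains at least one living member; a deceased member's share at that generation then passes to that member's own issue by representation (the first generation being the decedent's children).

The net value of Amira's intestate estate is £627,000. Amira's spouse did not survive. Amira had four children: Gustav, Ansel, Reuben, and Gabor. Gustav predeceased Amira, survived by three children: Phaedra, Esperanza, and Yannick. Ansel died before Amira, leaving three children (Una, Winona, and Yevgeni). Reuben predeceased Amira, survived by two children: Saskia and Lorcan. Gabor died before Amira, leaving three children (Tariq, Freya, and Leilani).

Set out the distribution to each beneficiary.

The entire £627,000 passes to the descendants.
No child survives, so the initial division is made at the grandchildren's generation.
That amount (£627,000) is divided into 11 shares of £57,000: Phaedra, Esperanza, Yannick, Una, Winona, Yevgeni, Saskia, Lorcan, Tariq, Freya, and Leilani each take £57,000.

Phaedra: £57,000; Esperanza: £57,000; Yannick: £57,000; Una: £57,000; Winona: £57,000; Yevgeni: £57,000; Saskia: £57,000; Lorcan: £57,000; Tariq: £57,000; Freya: £57,000; Leilani: £57,000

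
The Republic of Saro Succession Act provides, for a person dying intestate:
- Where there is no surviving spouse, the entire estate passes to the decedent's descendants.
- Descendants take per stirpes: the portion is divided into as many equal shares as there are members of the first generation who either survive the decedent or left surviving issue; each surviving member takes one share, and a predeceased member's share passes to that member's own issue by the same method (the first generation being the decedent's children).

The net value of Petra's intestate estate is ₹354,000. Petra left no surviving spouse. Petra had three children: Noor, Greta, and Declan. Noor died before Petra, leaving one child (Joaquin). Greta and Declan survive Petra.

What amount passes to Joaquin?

The entire ₹354,000 passes to the descendants.
That amount (₹354,000) is divided into 3 shares of ₹118,000: Greta and Declan each take ₹118,000; Noor's ₹118,000 share passes to Noor's issue.
Noor's share (₹118,000) passes entirely to Joaquin.

Joaquin receives ₹118,000.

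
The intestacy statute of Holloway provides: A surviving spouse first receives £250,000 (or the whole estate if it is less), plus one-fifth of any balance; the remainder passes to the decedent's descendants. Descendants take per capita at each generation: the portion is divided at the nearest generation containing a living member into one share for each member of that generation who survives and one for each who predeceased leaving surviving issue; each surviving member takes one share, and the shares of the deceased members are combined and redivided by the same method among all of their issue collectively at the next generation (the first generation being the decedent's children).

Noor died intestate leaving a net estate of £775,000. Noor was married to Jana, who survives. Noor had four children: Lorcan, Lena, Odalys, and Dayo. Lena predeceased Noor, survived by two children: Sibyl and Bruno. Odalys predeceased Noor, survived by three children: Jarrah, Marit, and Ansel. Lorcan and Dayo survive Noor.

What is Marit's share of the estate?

Jana first takes £250,000, leaving a balance of £525,000. Jana then takes one-fifth of the balance (£105,000), for a total of £355,000. The remaining £420,000 passes to the descendants.
The descendants' portion (£420,000) is divided at the children's generation into 4 shares of £105,000. Lorcan and Dayo each take £105,000. The 2 shares of the deceased (Lena and Odalys) are combined into a pool of £210,000.
That pool (£210,000) is divided at the grandchildren's generation equally among Sibyl, Bruno, Jarrah, Marit, and Ansel: £42,000 each.

Marit receives £42,000.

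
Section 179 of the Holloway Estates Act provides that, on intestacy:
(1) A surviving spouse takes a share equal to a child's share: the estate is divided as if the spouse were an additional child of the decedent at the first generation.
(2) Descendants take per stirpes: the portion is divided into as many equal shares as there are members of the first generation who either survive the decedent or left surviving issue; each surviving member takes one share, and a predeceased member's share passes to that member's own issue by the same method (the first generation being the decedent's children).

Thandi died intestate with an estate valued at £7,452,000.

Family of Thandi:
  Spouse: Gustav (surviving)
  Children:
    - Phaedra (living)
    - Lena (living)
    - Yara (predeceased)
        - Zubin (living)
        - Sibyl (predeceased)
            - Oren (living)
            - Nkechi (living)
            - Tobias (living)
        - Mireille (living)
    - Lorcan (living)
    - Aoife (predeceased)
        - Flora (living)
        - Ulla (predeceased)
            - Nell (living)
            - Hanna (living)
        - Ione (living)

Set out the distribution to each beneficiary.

The spouse counts as an additional share at the children's level, so there are 6 primary shares of £1,242,000. Gustav takes one such share (£1,242,000).
The children's combined portion (£6,210,000) is divided into 5 shares of £1,242,000: Phaedra, Lena, and Lorcan each take £1,242,000; Yara's £1,242,000 share passes to Yara's issue; Aoife's £1,242,000 share passes to Aoife's issue.
Yara's share (£1,242,000) is divided into 3 shares of £414,000: Zubin and Mireille each take £414,000; Sibyl's £414,000 share passes to Sibyl's issue.
Sibyl's share (£414,000) is divided into 3 shares of £138,000: Oren, Nkechi, and Tobias each take £138,000.
Aoife's share (£1,242,000) is divided into 3 shares of £414,000: Flora and Ione each take £414,000; Ulla's £414,000 share passes to Ulla's issue.
Ulla's share (£414,000) is divided into 2 shares of £207,000: Nell and Hanna each take £207,000.

Gustav: £1,242,000; Phaedra: £1,242,000; Lena: £1,242,000; Zubin: £414,000; Oren: £138,000; Nkechi: £138,000; Tobias: £138,000; Mireille: £414,000; Lorcan: £1,242,000; Flora: £414,000; Nell: £207,000; Hanna: £207,000; Ione: £414,000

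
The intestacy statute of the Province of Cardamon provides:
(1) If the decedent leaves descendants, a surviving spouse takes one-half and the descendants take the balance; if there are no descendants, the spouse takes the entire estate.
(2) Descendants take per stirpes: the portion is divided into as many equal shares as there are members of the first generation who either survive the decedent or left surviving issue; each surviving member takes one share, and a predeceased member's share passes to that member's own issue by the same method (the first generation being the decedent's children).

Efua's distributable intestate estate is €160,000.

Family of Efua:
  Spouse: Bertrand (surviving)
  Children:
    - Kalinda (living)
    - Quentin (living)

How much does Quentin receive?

Bertrand takes one-half of €160,000 = €80,000. The remaining €80,000 passes to the descendants.
The descendants' portion (€80,000) is divided into 2 shares of €40,000: Kalinda and Quentin each take €40,000.

Quentin receives €40,000.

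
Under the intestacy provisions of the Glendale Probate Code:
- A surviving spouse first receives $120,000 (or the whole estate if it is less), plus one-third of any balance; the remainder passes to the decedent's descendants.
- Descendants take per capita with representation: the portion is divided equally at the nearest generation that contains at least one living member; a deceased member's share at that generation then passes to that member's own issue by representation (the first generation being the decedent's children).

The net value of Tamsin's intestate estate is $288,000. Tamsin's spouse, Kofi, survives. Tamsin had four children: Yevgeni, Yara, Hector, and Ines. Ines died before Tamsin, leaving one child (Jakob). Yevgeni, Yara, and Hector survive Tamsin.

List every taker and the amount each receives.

Kofi first takes $120,000, leaving a balance of $168,000. Kofi then takes one-third of the balance ($56,000), for a total of $176,000. The remaining $112,000 passes to the descendants.
The descendants' portion ($112,000) is divided into 4 shares of $28,000: Yevgeni, Yara, and Hector each take $28,000; Ines's $28,000 share passes to Ines's issue.
Ines's share ($28,000) passes entirely to Jakob.

Kofi: $176,000; Yevgeni: $28,000; Yara: $28,000; Hector: $28,000; Jakob: $28,000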